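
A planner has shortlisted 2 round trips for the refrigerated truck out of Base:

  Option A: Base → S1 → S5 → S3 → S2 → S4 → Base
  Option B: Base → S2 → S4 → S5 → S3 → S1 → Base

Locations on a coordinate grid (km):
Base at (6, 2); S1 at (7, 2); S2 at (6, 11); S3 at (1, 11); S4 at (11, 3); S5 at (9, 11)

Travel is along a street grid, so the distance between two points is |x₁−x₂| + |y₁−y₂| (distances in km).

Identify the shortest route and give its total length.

44 km — Option A is the shortest.

Option A: 1 + 11 + 8 + 5 + 13 + 6 = 44
Option B: 9 + 13 + 10 + 8 + 15 + 1 = 56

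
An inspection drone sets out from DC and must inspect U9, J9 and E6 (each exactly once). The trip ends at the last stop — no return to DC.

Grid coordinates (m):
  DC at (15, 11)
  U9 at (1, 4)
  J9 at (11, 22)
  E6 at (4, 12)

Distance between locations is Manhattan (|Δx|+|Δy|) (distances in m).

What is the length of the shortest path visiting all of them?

Shortest open route: 43 m.

There are 3! = 6 possible orderings.
DC→U9→J9→E6: 21+28+17 = 66
DC→U9→E6→J9: 21+11+17 = 49
DC→J9→U9→E6: 15+28+11 = 54
DC→J9→E6→U9: 15+17+11 = 43
DC→E6→U9→J9: 12+11+28 = 51
DC→E6→J9→U9: 12+17+28 = 57
The minimum is 43.
One shortest path: DC → J9 → E6 → U9.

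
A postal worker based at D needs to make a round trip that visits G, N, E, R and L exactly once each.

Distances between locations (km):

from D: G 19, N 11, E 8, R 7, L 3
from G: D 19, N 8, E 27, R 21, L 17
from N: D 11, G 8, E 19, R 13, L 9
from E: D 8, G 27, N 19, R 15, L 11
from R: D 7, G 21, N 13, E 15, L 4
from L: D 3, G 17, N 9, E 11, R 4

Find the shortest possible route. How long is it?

Minimum total distance: 63 km.

There are 60 distinct closed tours to check (reversals are equivalent).
D→G→N→E→R→L→D: 19+8+19+15+4+3 = 68
D→G→N→E→L→R→D: 19+8+19+11+4+7 = 68
D→G→N→R→E→L→D: 19+8+13+15+11+3 = 69
D→G→N→R→L→E→D: 19+8+13+4+11+8 = 63
D→G→N→L→E→R→D: 19+8+9+11+15+7 = 69
D→G→N→L→R→E→D: 19+8+9+4+15+8 = 63
D→G→E→N→R→L→D: 19+27+19+13+4+3 = 85
D→G→E→N→L→R→D: 19+27+19+9+4+7 = 85
D→G→E→R→N→L→D: 19+27+15+13+9+3 = 86
D→G→E→R→L→N→D: 19+27+15+4+9+11 = 85
D→G→E→L→N→R→D: 19+27+11+9+13+7 = 86
D→G→E→L→R→N→D: 19+27+11+4+13+11 = 85
D→G→R→N→E→L→D: 19+21+13+19+11+3 = 86
D→G→R→N→L→E→D: 19+21+13+9+11+8 = 81
… (46 more)
The minimum is 63.
One optimal route: D → G → N → R → L → E → D (or its reverse).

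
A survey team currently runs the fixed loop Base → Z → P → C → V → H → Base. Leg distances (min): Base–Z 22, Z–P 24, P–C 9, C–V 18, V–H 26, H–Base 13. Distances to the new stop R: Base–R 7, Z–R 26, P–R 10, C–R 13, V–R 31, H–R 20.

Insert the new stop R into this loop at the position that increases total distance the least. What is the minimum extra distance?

Insertion cost between consecutive stops i–j is d(i,R) + d(R,j) − d(i,j):
  between Base and Z: 7 + 26 − 22 = 11
  between Z and P: 26 + 10 − 24 = 12
  between P and C: 10 + 13 − 9 = 14
  between C and V: 13 + 31 − 18 = 26
  between V and H: 31 + 20 − 26 = 25
  between H and Base: 20 + 7 − 13 = 14
Cheapest insertion is between Base and Z, adding 11.
New total = 112 + 11 = 123.

Minimum extra distance: 11 min, inserting R between Base and Z.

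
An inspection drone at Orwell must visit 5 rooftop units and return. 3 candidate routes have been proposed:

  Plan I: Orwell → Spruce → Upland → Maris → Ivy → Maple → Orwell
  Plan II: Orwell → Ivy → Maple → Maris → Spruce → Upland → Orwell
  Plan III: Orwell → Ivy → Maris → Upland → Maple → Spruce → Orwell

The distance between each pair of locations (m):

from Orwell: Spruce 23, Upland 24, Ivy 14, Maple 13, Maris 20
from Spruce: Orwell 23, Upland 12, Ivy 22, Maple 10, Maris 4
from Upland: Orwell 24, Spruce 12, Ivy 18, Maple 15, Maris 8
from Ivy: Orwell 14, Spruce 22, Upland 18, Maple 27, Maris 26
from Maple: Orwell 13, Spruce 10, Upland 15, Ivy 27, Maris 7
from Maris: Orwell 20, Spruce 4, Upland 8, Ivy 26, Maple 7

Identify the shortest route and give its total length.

Plan I: 23 + 12 + 8 + 26 + 27 + 13 = 109
Plan II: 14 + 27 + 7 + 4 + 12 + 24 = 88
Plan III: 14 + 26 + 8 + 15 + 10 + 23 = 96

Shortest is Plan II, total 88 m.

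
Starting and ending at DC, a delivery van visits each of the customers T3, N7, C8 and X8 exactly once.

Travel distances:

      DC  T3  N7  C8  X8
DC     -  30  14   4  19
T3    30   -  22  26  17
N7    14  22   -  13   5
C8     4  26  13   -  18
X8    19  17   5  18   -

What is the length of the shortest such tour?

Minimum total distance: 66.

There are 12 distinct closed tours to check (reversals are equivalent).
DC → T3 → N7 → C8 → X8 → DC: 30+22+13+18+19 = 102
DC → T3 → N7 → X8 → C8 → DC: 30+22+5+18+4 = 79
DC → T3 → C8 → N7 → X8 → DC: 30+26+13+5+19 = 93
DC → T3 → C8 → X8 → N7 → DC: 30+26+18+5+14 = 93
DC → T3 → X8 → N7 → C8 → DC: 30+17+5+13+4 = 69
DC → T3 → X8 → C8 → N7 → DC: 30+17+18+13+14 = 92
DC → N7 → T3 → C8 → X8 → DC: 14+22+26+18+19 = 99
DC → N7 → T3 → X8 → C8 → DC: 14+22+17+18+4 = 75
DC → N7 → C8 → T3 → X8 → DC: 14+13+26+17+19 = 89
DC → N7 → X8 → T3 → C8 → DC: 14+5+17+26+4 = 66
DC → C8 → T3 → N7 → X8 → DC: 4+26+22+5+19 = 76
DC → C8 → N7 → T3 → X8 → DC: 4+13+22+17+19 = 75
The minimum is 66.
One optimal route: DC → N7 → X8 → T3 → C8 → DC (or its reverse).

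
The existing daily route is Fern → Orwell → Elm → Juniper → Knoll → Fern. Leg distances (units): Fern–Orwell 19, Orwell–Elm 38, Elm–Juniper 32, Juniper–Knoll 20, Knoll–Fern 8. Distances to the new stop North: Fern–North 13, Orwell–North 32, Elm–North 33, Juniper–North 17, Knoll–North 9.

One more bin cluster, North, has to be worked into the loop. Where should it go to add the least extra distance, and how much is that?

Minimum extra distance: 6, inserting North between Juniper and Knoll.

Insertion cost between consecutive stops i–j is d(i,North) + d(North,j) − d(i,j):
  between Fern and Orwell: 13 + 32 − 19 = 26
  between Orwell and Elm: 32 + 33 − 38 = 27
  between Elm and Juniper: 33 + 17 − 32 = 18
  between Juniper and Knoll: 17 + 9 − 20 = 6
  between Knoll and Fern: 9 + 13 − 8 = 14
Cheapest insertion is between Juniper and Knoll, adding 6.
New total = 117 + 6 = 123.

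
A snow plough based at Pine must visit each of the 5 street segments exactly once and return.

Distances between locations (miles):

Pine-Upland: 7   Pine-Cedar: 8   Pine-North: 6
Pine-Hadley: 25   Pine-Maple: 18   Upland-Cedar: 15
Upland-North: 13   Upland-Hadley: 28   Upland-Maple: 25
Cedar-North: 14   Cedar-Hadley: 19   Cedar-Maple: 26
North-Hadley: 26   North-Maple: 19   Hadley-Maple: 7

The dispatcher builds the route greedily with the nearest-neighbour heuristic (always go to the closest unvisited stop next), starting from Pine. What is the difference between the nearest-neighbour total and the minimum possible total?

Pine: North=6, Upland=7, Cedar=8, Maple=18, Hadley=25 ⇒ North
North: Upland=13, Cedar=14, Maple=19, Hadley=26 ⇒ Upland
Upland: Cedar=15, Maple=25, Hadley=28 ⇒ Cedar
Cedar: Hadley=19, Maple=26 ⇒ Hadley
Hadley: Maple=7 ⇒ Maple
NN route Pine → North → Upland → Cedar → Hadley → Maple → Pine costs 78.
Optimal: Pine → Upland → Cedar → Hadley → Maple → North → Pine costs 73 (by enumerating all 60 distinct tours).
Excess = 78 − 73 = 5.

5 miles longer than the optimal tour.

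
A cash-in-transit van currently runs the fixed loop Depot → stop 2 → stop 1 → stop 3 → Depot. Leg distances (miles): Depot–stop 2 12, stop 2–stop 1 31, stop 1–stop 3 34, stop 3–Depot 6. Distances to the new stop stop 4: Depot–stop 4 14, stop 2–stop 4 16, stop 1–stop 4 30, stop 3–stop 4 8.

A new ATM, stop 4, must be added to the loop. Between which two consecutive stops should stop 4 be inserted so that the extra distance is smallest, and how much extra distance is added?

Insertion cost between consecutive stops i–j is d(i,stop 4) + d(stop 4,j) − d(i,j):
  between Depot and stop 2: 14 + 16 − 12 = 18
  between stop 2 and stop 1: 16 + 30 − 31 = 15
  between stop 1 and stop 3: 30 + 8 − 34 = 4
  between stop 3 and Depot: 8 + 14 − 6 = 16
Cheapest insertion is between stop 1 and stop 3, adding 4.
New total = 83 + 4 = 87.

+4 miles — insert stop 4 between stop 1 and stop 3.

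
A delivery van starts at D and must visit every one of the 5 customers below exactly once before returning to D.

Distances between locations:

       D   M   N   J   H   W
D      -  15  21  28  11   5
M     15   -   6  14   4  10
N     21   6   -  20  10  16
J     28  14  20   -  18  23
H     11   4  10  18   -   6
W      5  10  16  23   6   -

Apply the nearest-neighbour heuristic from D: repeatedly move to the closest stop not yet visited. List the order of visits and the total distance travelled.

D → [W:5 / H:11 / M:15 / N:21 / J:28] → W (5)
W → [H:6 / M:10 / N:16 / J:23] → H (6)
H → [M:4 / N:10 / J:18] → M (4)
M → [N:6 / J:14] → N (6)
N → [J:20] → J (20)
Return J→D: 28.
Total = 5 + 6 + 4 + 6 + 20 + 28 = 69.

Nearest-neighbour total = 69; route D → W → H → M → N → J → D.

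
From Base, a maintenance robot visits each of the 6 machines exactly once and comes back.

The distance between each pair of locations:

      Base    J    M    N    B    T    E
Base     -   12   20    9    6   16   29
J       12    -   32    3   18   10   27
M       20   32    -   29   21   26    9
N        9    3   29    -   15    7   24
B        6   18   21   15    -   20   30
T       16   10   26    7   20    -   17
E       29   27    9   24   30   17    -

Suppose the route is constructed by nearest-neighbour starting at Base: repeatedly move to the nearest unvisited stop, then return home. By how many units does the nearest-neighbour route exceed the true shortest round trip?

The nearest-neighbour route is 5 longer than optimal.

Base: B=6, N=9, J=12, T=16, M=20, E=29 ⇒ B
B: N=15, J=18, T=20, M=21, E=30 ⇒ N
N: J=3, T=7, E=24, M=29 ⇒ J
J: T=10, E=27, M=32 ⇒ T
T: E=17, M=26 ⇒ E
E: M=9 ⇒ M
NN route Base → B → N → J → T → E → M → Base costs 80.
Optimal: Base → J → N → T → E → M → B → Base costs 75 (by enumerating all 360 distinct tours).
Excess = 80 − 75 = 5.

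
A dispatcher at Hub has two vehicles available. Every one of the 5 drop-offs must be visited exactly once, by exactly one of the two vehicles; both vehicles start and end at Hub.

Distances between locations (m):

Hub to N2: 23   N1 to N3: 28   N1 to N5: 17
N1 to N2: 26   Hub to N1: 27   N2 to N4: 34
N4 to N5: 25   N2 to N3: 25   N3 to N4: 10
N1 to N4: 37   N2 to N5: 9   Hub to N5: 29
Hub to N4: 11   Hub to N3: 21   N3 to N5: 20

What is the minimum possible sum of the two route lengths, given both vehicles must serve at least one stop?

Check every non-empty split of the stops between the two vehicles; for each half take its own optimal tour:
  {N1} + {N2, N3, N4, N5}: 54 + 73 = 127
  {N2} + {N1, N3, N4, N5}: 46 + 85 = 131
  {N1, N2} + {N3, N4, N5}: 76 + 70 = 146
  {N3} + {N1, N2, N4, N5}: 42 + 97 = 139
  {N1, N3} + {N2, N4, N5}: 76 + 68 = 144
  {N2, N3} + {N1, N4, N5}: 69 + 80 = 149
  … (15 splits in total)
  {N3, N4} + {N1, N2, N5}: 42 + 76 = 118  ← best
Best: vehicle 1 Hub → N3 → N4 → Hub = 42; vehicle 2 Hub → N1 → N5 → N2 → Hub = 76; combined 118.

Minimum combined distance: 118 m.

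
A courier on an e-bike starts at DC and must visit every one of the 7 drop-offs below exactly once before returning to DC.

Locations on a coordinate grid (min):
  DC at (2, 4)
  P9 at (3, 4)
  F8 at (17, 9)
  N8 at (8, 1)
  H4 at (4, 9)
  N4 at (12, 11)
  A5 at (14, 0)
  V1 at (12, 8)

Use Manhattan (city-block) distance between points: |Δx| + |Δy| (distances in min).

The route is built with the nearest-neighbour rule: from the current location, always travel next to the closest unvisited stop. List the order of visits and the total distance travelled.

Total distance 54 min via the nearest-neighbour route DC → P9 → H4 → V1 → N4 → F8 → A5 → N8 → DC.

At DC the remaining stops are P9 1, H4 7, N8 9, V1 14, A5 16, N4 17, F8 20; go to P9.
At P9 the remaining stops are H4 6, N8 8, V1 13, A5 15, N4 16, F8 19; go to H4.
At H4 the remaining stops are V1 9, N4 10, N8 12, F8 13, A5 19; go to V1.
At V1 the remaining stops are N4 3, F8 6, A5 10, N8 11; go to N4.
At N4 the remaining stops are F8 7, A5 13, N8 14; go to F8.
At F8 the remaining stops are A5 12, N8 17; go to A5.
At A5 the remaining stops are N8 7; go to N8.
Return N8→DC: 9.
Total = 1 + 6 + 9 + 3 + 7 + 12 + 7 + 9 = 54.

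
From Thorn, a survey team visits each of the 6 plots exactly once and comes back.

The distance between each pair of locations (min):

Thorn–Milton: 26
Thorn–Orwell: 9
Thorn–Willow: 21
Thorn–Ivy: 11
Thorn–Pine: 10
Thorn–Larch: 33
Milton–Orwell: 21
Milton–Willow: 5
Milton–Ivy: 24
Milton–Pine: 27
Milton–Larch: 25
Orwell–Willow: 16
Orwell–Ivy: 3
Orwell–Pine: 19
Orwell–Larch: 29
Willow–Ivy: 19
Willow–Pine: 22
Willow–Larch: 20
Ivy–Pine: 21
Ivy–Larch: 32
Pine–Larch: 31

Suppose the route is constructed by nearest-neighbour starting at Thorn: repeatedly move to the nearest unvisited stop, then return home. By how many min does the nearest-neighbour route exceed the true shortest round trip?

Excess over optimum: 1 min.

Thorn: Orwell=9, Pine=10, Ivy=11, Willow=21, Milton=26, Larch=33 ⇒ Orwell
Orwell: Ivy=3, Willow=16, Pine=19, Milton=21, Larch=29 ⇒ Ivy
Ivy: Willow=19, Pine=21, Milton=24, Larch=32 ⇒ Willow
Willow: Milton=5, Larch=20, Pine=22 ⇒ Milton
Milton: Larch=25, Pine=27 ⇒ Larch
Larch: Pine=31 ⇒ Pine
NN route Thorn → Orwell → Ivy → Willow → Milton → Larch → Pine → Thorn costs 102.
Optimal: Thorn → Ivy → Orwell → Milton → Willow → Larch → Pine → Thorn costs 101 (by enumerating all 360 distinct tours).
Excess = 102 − 101 = 1.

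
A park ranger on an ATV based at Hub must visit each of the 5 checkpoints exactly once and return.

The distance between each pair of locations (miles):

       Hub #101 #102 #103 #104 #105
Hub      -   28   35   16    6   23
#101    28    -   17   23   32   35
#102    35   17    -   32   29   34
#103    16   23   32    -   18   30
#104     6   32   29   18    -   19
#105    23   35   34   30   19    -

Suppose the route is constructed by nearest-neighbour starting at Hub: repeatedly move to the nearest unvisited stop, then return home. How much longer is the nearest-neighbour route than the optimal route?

From Hub: #104=6, #103=16, #105=23, #101=28, #102=35 → choose #104 (6).
From #104: #103=18, #105=19, #102=29, #101=32 → choose #103 (18).
From #103: #101=23, #105=30, #102=32 → choose #101 (23).
From #101: #102=17, #105=35 → choose #102 (17).
From #102: #105=34 → choose #105 (34).
NN route Hub → #104 → #103 → #101 → #102 → #105 → Hub costs 121.
Optimal: Hub → #103 → #101 → #102 → #105 → #104 → Hub costs 115 (by enumerating all 60 distinct tours).
Excess = 121 − 115 = 6.

The nearest-neighbour route is 6 miles longer than optimal.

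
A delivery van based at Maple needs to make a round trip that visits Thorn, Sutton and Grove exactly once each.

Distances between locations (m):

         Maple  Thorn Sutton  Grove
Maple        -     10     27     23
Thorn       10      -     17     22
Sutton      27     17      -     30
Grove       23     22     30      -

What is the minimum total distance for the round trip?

Maple → Thorn → Sutton → Grove → Maple: 10+17+30+23 = 80
Maple → Thorn → Grove → Sutton → Maple: 10+22+30+27 = 89
Maple → Sutton → Thorn → Grove → Maple: 27+17+22+23 = 89
The minimum is 80.
One optimal route: Maple → Thorn → Sutton → Grove → Maple (or its reverse).

80 m — the shortest possible round trip.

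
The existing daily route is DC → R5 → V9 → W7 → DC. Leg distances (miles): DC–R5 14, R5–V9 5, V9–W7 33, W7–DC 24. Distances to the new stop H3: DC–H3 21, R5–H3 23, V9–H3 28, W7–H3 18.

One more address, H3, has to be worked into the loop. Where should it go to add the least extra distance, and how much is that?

Insertion cost between consecutive stops i–j is d(i,H3) + d(H3,j) − d(i,j):
  between DC and R5: 21 + 23 − 14 = 30
  between R5 and V9: 23 + 28 − 5 = 46
  between V9 and W7: 28 + 18 − 33 = 13
  between W7 and DC: 18 + 21 − 24 = 15
Cheapest insertion is between V9 and W7, adding 13.
New total = 76 + 13 = 89.

Minimum extra distance: 13 miles, inserting H3 between V9 and W7.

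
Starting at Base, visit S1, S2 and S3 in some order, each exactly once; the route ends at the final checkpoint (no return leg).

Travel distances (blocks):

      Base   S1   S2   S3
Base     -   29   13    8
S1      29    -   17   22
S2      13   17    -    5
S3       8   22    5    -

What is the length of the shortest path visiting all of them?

There are 3! = 6 possible orderings.
Base→S1→S2→S3: 29+17+5 = 51
Base→S1→S3→S2: 29+22+5 = 56
Base→S2→S1→S3: 13+17+22 = 52
Base→S2→S3→S1: 13+5+22 = 40
Base→S3→S1→S2: 8+22+17 = 47
Base→S3→S2→S1: 8+5+17 = 30
The minimum is 30.
One shortest path: Base → S3 → S2 → S1.

30 blocks — the minimum one-way total.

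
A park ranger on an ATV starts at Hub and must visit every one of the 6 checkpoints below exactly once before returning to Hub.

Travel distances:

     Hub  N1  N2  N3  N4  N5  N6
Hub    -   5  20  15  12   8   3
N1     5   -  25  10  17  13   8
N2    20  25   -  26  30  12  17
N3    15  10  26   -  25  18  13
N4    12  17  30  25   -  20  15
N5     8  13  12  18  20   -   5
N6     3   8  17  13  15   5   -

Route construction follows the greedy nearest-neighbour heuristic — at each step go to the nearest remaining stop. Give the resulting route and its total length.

From Hub: distances to unvisited — N6=3, N1=5, N5=8, N4=12, N3=15, N2=20. Nearest is N6 (3).
From N6: distances to unvisited — N5=5, N1=8, N3=13, N4=15, N2=17. Nearest is N5 (5).
From N5: distances to unvisited — N2=12, N1=13, N3=18, N4=20. Nearest is N2 (12).
From N2: distances to unvisited — N1=25, N3=26, N4=30. Nearest is N1 (25).
From N1: distances to unvisited — N3=10, N4=17. Nearest is N3 (10).
From N3: distances to unvisited — N4=25. Nearest is N4 (25).
Return N4→Hub: 12.
Total = 3 + 5 + 12 + 25 + 10 + 25 + 12 = 92.

Total distance 92 via the nearest-neighbour route Hub → N6 → N5 → N2 → N1 → N3 → N4 → Hub.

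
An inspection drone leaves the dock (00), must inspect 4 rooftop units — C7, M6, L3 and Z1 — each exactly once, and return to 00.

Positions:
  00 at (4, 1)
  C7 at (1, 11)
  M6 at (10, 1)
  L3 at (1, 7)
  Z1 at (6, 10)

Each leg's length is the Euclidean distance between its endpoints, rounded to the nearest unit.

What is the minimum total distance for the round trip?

With 4 stops there are 4!/2 = 12 distinct round trips (a route and its reverse cost the same).
00 → C7 → M6 → L3 → Z1 → 00: 10+13+11+6+9 = 49
00 → C7 → M6 → Z1 → L3 → 00: 10+13+10+6+7 = 46
00 → C7 → L3 → M6 → Z1 → 00: 10+4+11+10+9 = 44
00 → C7 → L3 → Z1 → M6 → 00: 10+4+6+10+6 = 36
00 → C7 → Z1 → M6 → L3 → 00: 10+5+10+11+7 = 43
00 → C7 → Z1 → L3 → M6 → 00: 10+5+6+11+6 = 38
00 → M6 → C7 → L3 → Z1 → 00: 6+13+4+6+9 = 38
00 → M6 → C7 → Z1 → L3 → 00: 6+13+5+6+7 = 37
00 → M6 → L3 → C7 → Z1 → 00: 6+11+4+5+9 = 35
00 → M6 → Z1 → C7 → L3 → 00: 6+10+5+4+7 = 32
00 → L3 → C7 → M6 → Z1 → 00: 7+4+13+10+9 = 43
00 → L3 → M6 → C7 → Z1 → 00: 7+11+13+5+9 = 45
The minimum is 32.
One optimal route: 00 → M6 → Z1 → C7 → L3 → 00 (or its reverse).

Shortest round trip = 32.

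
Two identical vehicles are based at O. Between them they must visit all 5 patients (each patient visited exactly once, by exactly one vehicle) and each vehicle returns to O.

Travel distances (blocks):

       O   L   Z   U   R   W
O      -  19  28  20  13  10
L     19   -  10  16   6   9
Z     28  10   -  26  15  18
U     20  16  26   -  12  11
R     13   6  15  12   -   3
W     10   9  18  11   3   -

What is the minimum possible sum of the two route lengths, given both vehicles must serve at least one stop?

Minimum combined distance: 94 blocks.

Try each way of splitting the stops between the two vehicles (each non-empty) and, for each split, find the best tour for each vehicle:
  {L} + {Z, U, R, W}: 38 + 74 = 112
  {Z} + {L, U, R, W}: 56 + 55 = 111
  {L, Z} + {U, R, W}: 57 + 45 = 102
  {U} + {L, Z, R, W}: 40 + 57 = 97
  {L, U} + {Z, R, W}: 55 + 56 = 111
  {Z, U} + {L, R, W}: 74 + 38 = 112
  … (15 splits in total)
  {L, Z, U, R} + {W}: 74 + 20 = 94  ← best
Best: vehicle 1 O → U → L → Z → R → O = 74; vehicle 2 O → W → O = 20; combined 94.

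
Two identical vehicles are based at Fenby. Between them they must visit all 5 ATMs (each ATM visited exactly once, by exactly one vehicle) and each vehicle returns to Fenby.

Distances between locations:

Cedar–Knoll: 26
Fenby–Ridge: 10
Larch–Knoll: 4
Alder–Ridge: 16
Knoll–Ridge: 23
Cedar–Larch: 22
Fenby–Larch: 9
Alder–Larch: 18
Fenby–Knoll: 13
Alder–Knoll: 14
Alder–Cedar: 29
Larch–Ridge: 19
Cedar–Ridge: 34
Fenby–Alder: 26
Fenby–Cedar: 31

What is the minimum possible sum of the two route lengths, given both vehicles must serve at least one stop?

Try each way of splitting the stops between the two vehicles (each non-empty) and, for each split, find the best tour for each vehicle:
  {Alder} + {Cedar, Larch, Knoll, Ridge}: 52 + 83 = 135
  {Cedar} + {Alder, Larch, Knoll, Ridge}: 62 + 53 = 115
  {Alder, Cedar} + {Larch, Knoll, Ridge}: 86 + 46 = 132
  {Larch} + {Alder, Cedar, Knoll, Ridge}: 18 + 94 = 112
  {Alder, Larch} + {Cedar, Knoll, Ridge}: 53 + 83 = 136
  {Cedar, Larch} + {Alder, Knoll, Ridge}: 62 + 53 = 115
  … (15 splits in total)
  {Alder, Cedar, Larch, Knoll} + {Ridge}: 87 + 20 = 107  ← best
Best: vehicle 1 Fenby → Cedar → Alder → Knoll → Larch → Fenby = 87; vehicle 2 Fenby → Ridge → Fenby = 20; combined 107.

107 — the smallest possible combined total.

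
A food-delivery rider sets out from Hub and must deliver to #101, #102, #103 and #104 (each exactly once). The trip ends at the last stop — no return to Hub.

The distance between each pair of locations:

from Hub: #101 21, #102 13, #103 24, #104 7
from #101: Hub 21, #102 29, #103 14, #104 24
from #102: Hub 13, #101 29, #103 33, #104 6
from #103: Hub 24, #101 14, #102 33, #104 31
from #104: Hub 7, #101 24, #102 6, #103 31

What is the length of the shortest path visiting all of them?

56 — the minimum one-way total.

There are 4! = 24 possible orderings.
Hub→#101→#102→#103→#104: 21+29+33+31 = 114
Hub→#101→#102→#104→#103: 21+29+6+31 = 87
Hub→#101→#103→#102→#104: 21+14+33+6 = 74
Hub→#101→#103→#104→#102: 21+14+31+6 = 72
Hub→#101→#104→#102→#103: 21+24+6+33 = 84
Hub→#101→#104→#103→#102: 21+24+31+33 = 109
Hub→#102→#101→#103→#104: 13+29+14+31 = 87
Hub→#102→#101→#104→#103: 13+29+24+31 = 97
Hub→#102→#103→#101→#104: 13+33+14+24 = 84
Hub→#102→#103→#104→#101: 13+33+31+24 = 101
Hub→#102→#104→#101→#103: 13+6+24+14 = 57
Hub→#102→#104→#103→#101: 13+6+31+14 = 64
Hub→#103→#101→#102→#104: 24+14+29+6 = 73
Hub→#103→#101→#104→#102: 24+14+24+6 = 68
… (10 more)
Hub→#104→#102→#101→#103: 7+6+29+14 = 56  ← best
The minimum is 56.
One shortest path: Hub → #104 → #102 → #101 → #103.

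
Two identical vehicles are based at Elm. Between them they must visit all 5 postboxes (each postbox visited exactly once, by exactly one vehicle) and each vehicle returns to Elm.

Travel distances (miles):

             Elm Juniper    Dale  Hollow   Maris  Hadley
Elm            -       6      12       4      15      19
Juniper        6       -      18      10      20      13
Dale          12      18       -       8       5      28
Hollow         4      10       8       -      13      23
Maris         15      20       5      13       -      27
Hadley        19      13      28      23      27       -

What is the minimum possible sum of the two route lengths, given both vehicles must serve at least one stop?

Try each way of splitting the stops between the two vehicles (each non-empty) and, for each split, find the best tour for each vehicle:
  {Juniper} + {Dale, Hollow, Maris, Hadley}: 12 + 63 = 75
  {Dale} + {Juniper, Hollow, Maris, Hadley}: 24 + 63 = 87
  {Juniper, Dale} + {Hollow, Maris, Hadley}: 36 + 63 = 99
  {Hollow} + {Juniper, Dale, Maris, Hadley}: 8 + 63 = 71
  {Juniper, Hollow} + {Dale, Maris, Hadley}: 20 + 63 = 83
  {Dale, Hollow} + {Juniper, Maris, Hadley}: 24 + 61 = 85
  … (15 splits in total)
  {Dale, Hollow, Maris} + {Juniper, Hadley}: 32 + 38 = 70  ← best
Best: vehicle 1 Elm → Hollow → Dale → Maris → Elm = 32; vehicle 2 Elm → Juniper → Hadley → Elm = 38; combined 70.

70 miles — the smallest possible combined total.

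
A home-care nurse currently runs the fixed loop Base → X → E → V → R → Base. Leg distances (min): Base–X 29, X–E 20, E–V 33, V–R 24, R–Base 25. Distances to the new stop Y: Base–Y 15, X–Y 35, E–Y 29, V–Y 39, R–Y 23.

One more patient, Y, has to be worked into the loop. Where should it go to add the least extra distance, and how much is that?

+13 min — insert Y between R and Base.

Insertion cost between consecutive stops i–j is d(i,Y) + d(Y,j) − d(i,j):
  between Base and X: 15 + 35 − 29 = 21
  between X and E: 35 + 29 − 20 = 44
  between E and V: 29 + 39 − 33 = 35
  between V and R: 39 + 23 − 24 = 38
  between R and Base: 23 + 15 − 25 = 13
Cheapest insertion is between R and Base, adding 13.
New total = 131 + 13 = 144.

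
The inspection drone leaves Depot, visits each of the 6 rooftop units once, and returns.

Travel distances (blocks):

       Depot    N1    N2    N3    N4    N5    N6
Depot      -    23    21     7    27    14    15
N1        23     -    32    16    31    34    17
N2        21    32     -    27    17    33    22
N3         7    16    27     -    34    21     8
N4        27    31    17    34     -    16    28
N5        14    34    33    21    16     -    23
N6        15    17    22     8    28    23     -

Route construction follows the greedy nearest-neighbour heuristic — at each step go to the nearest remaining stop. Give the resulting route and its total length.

At Depot the remaining stops are N3 7, N5 14, N6 15, N2 21, N1 23, N4 27; go to N3.
At N3 the remaining stops are N6 8, N1 16, N5 21, N2 27, N4 34; go to N6.
At N6 the remaining stops are N1 17, N2 22, N5 23, N4 28; go to N1.
At N1 the remaining stops are N4 31, N2 32, N5 34; go to N4.
At N4 the remaining stops are N5 16, N2 17; go to N5.
At N5 the remaining stops are N2 33; go to N2.
Return N2→Depot: 21.
Total = 7 + 8 + 17 + 31 + 16 + 33 + 21 = 133.

133 blocks along Depot → N3 → N6 → N1 → N4 → N5 → N2 → Depot.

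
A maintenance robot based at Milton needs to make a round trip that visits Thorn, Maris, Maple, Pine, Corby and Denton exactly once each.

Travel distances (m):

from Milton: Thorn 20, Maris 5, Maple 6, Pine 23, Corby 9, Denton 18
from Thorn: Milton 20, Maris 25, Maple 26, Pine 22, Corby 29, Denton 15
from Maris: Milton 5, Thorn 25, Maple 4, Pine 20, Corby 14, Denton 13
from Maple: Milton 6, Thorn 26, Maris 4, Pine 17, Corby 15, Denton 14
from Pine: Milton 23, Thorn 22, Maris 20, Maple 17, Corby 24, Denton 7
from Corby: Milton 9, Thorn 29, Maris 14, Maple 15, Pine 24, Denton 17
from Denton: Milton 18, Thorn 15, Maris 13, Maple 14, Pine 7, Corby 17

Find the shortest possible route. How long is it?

Shortest round trip = 86 m.

With 6 stops there are 6!/2 = 360 distinct round trips (a route and its reverse cost the same).
Milton → Thorn → Maris → Maple → Pine → Corby → Denton → Milton: 20+25+4+17+24+17+18 = 125
Milton → Thorn → Maris → Maple → Pine → Denton → Corby → Milton: 20+25+4+17+7+17+9 = 99
Milton → Thorn → Maris → Maple → Corby → Pine → Denton → Milton: 20+25+4+15+24+7+18 = 113
Milton → Thorn → Maris → Maple → Corby → Denton → Pine → Milton: 20+25+4+15+17+7+23 = 111
Milton → Thorn → Maris → Maple → Denton → Pine → Corby → Milton: 20+25+4+14+7+24+9 = 103
Milton → Thorn → Maris → Maple → Denton → Corby → Pine → Milton: 20+25+4+14+17+24+23 = 127
Milton → Thorn → Maris → Pine → Maple → Corby → Denton → Milton: 20+25+20+17+15+17+18 = 132
Milton → Thorn → Maris → Pine → Maple → Denton → Corby → Milton: 20+25+20+17+14+17+9 = 122
… (352 more)
Milton → Thorn → Denton → Pine → Maple → Maris → Corby → Milton: 20+15+7+17+4+14+9 = 86  ← best
The minimum is 86.
One optimal route: Milton → Thorn → Denton → Pine → Maple → Maris → Corby → Milton (or its reverse).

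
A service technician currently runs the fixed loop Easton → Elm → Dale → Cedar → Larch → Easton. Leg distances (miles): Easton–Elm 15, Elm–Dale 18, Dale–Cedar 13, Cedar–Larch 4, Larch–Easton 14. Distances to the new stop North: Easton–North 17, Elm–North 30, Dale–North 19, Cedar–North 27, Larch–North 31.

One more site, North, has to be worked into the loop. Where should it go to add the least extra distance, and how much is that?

Insertion cost between consecutive stops i–j is d(i,North) + d(North,j) − d(i,j):
  between Easton and Elm: 17 + 30 − 15 = 32
  between Elm and Dale: 30 + 19 − 18 = 31
  between Dale and Cedar: 19 + 27 − 13 = 33
  between Cedar and Larch: 27 + 31 − 4 = 54
  between Larch and Easton: 31 + 17 − 14 = 34
Cheapest insertion is between Elm and Dale, adding 31.
New total = 64 + 31 = 95.

+31 miles — insert North between Elm and Dale.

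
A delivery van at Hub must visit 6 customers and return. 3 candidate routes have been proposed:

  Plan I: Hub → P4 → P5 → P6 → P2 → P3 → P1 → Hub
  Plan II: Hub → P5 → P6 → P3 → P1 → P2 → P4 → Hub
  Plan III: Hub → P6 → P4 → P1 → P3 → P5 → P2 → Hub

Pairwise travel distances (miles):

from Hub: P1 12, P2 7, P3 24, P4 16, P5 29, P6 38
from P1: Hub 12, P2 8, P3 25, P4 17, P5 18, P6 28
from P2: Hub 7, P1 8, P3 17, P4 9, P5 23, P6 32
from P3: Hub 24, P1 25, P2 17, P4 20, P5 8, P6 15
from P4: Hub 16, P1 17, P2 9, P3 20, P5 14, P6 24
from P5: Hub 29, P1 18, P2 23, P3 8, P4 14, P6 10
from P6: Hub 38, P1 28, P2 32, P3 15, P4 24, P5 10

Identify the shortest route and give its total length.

Plan I: 16 + 14 + 10 + 32 + 17 + 25 + 12 = 126
Plan II: 29 + 10 + 15 + 25 + 8 + 9 + 16 = 112
Plan III: 38 + 24 + 17 + 25 + 8 + 23 + 7 = 142

Shortest is Plan II, total 112 miles.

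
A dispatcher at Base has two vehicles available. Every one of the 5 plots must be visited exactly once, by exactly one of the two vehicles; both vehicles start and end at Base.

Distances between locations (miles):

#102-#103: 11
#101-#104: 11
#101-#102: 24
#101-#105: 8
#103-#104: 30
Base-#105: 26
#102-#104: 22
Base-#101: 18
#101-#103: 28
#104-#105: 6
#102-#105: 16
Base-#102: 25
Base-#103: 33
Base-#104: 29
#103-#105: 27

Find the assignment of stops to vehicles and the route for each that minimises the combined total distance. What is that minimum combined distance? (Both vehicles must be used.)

130 miles — the smallest possible combined total.

There are 2^4 − 1 = 15 ways to divide the 5 stops into two non-empty groups. For each, the best each vehicle can do is its own shortest tour through its group:
  {#101} + {#102, #103, #104, #105}: 36 + 95 = 131
  {#102} + {#101, #103, #104, #105}: 50 + 95 = 145
  {#101, #102} + {#103, #104, #105}: 67 + 95 = 162
  {#103} + {#101, #102, #104, #105}: 66 + 76 = 142
  {#101, #103} + {#102, #104, #105}: 79 + 76 = 155
  {#102, #103} + {#101, #104, #105}: 69 + 61 = 130
  … (15 splits in total)
Best: vehicle 1 Base → #102 → #103 → Base = 69; vehicle 2 Base → #101 → #104 → #105 → Base = 61; combined 130.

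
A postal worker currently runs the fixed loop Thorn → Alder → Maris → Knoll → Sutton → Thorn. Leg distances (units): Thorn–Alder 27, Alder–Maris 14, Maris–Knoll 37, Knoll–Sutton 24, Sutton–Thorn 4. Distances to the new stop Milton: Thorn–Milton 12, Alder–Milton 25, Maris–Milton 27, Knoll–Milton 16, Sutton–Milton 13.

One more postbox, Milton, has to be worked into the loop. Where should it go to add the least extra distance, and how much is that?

Insertion cost between consecutive stops i–j is d(i,Milton) + d(Milton,j) − d(i,j):
  between Thorn and Alder: 12 + 25 − 27 = 10
  between Alder and Maris: 25 + 27 − 14 = 38
  between Maris and Knoll: 27 + 16 − 37 = 6
  between Knoll and Sutton: 16 + 13 − 24 = 5
  between Sutton and Thorn: 13 + 12 − 4 = 21
Cheapest insertion is between Knoll and Sutton, adding 5.
New total = 106 + 5 = 111.

+5 — insert Milton between Knoll and Sutton.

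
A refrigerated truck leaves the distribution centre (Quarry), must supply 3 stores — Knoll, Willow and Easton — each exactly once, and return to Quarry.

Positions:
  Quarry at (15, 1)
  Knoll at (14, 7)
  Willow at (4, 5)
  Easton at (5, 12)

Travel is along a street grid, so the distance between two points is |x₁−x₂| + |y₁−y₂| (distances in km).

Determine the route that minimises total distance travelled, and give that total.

Quarry - Knoll - Willow - Easton - Quarry: 7+12+8+21 = 48
Quarry - Knoll - Easton - Willow - Quarry: 7+14+8+15 = 44
Quarry - Willow - Knoll - Easton - Quarry: 15+12+14+21 = 62
The minimum is 44.
One optimal route: Quarry → Knoll → Easton → Willow → Quarry (or its reverse).

Shortest round trip = 44 km.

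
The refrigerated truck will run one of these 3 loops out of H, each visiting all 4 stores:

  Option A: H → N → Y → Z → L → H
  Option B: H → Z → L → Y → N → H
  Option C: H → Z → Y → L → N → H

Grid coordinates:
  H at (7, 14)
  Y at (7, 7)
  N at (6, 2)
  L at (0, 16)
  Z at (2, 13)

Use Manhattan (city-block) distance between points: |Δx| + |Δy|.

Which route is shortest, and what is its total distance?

44 — Option A is the shortest.

Option A: 13 + 6 + 11 + 5 + 9 = 44
Option B: 6 + 5 + 16 + 6 + 13 = 46
Option C: 6 + 11 + 16 + 20 + 13 = 66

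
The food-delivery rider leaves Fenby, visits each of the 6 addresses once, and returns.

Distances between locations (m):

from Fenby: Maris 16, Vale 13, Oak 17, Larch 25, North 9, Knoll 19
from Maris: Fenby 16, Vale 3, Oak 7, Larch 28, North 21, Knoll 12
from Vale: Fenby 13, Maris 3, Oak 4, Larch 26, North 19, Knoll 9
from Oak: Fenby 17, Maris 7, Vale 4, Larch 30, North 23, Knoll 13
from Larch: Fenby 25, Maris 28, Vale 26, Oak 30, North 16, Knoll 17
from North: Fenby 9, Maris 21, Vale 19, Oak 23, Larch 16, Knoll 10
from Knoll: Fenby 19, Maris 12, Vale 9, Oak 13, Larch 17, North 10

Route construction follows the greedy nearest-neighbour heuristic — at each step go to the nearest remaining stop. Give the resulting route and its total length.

Nearest-neighbour total = 93 m; route Fenby → North → Knoll → Vale → Maris → Oak → Larch → Fenby.

At Fenby the remaining stops are North 9, Vale 13, Maris 16, Oak 17, Knoll 19, Larch 25; go to North.
At North the remaining stops are Knoll 10, Larch 16, Vale 19, Maris 21, Oak 23; go to Knoll.
At Knoll the remaining stops are Vale 9, Maris 12, Oak 13, Larch 17; go to Vale.
At Vale the remaining stops are Maris 3, Oak 4, Larch 26; go to Maris.
At Maris the remaining stops are Oak 7, Larch 28; go to Oak.
At Oak the remaining stops are Larch 30; go to Larch.
Return Larch→Fenby: 25.
Total = 9 + 10 + 9 + 3 + 7 + 30 + 25 = 93.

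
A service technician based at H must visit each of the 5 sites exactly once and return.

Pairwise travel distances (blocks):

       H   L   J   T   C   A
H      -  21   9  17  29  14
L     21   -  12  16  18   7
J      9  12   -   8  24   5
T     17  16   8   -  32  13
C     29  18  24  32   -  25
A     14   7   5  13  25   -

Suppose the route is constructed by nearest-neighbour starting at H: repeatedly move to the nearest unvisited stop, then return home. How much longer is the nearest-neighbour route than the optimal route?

Excess over optimum: 14 blocks.

From H: J=9, A=14, T=17, L=21, C=29 → choose J (9).
From J: A=5, T=8, L=12, C=24 → choose A (5).
From A: L=7, T=13, C=25 → choose L (7).
From L: T=16, C=18 → choose T (16).
From T: C=32 → choose C (32).
NN route H → J → A → L → T → C → H costs 98.
Optimal: H → J → T → A → L → C → H costs 84 (by enumerating all 60 distinct tours).
Excess = 98 − 84 = 14.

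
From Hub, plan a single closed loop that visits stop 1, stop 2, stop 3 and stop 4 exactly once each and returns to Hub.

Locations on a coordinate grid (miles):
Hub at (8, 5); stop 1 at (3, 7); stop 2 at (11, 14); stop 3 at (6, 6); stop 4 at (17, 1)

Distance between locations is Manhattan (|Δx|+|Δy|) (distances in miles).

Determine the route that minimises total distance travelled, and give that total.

With 4 stops there are 4!/2 = 12 distinct round trips (a route and its reverse cost the same).
Hub → stop 1 → stop 2 → stop 3 → stop 4 → Hub: 7+15+13+16+13 = 64
Hub → stop 1 → stop 2 → stop 4 → stop 3 → Hub: 7+15+19+16+3 = 60
Hub → stop 1 → stop 3 → stop 2 → stop 4 → Hub: 7+4+13+19+13 = 56
Hub → stop 1 → stop 3 → stop 4 → stop 2 → Hub: 7+4+16+19+12 = 58
Hub → stop 1 → stop 4 → stop 2 → stop 3 → Hub: 7+20+19+13+3 = 62
Hub → stop 1 → stop 4 → stop 3 → stop 2 → Hub: 7+20+16+13+12 = 68
Hub → stop 2 → stop 1 → stop 3 → stop 4 → Hub: 12+15+4+16+13 = 60
Hub → stop 2 → stop 1 → stop 4 → stop 3 → Hub: 12+15+20+16+3 = 66
Hub → stop 2 → stop 3 → stop 1 → stop 4 → Hub: 12+13+4+20+13 = 62
Hub → stop 2 → stop 4 → stop 1 → stop 3 → Hub: 12+19+20+4+3 = 58
Hub → stop 3 → stop 1 → stop 2 → stop 4 → Hub: 3+4+15+19+13 = 54
Hub → stop 3 → stop 2 → stop 1 → stop 4 → Hub: 3+13+15+20+13 = 64
The minimum is 54.
One optimal route: Hub → stop 3 → stop 1 → stop 2 → stop 4 → Hub (or its reverse).

54 miles — the shortest possible round trip.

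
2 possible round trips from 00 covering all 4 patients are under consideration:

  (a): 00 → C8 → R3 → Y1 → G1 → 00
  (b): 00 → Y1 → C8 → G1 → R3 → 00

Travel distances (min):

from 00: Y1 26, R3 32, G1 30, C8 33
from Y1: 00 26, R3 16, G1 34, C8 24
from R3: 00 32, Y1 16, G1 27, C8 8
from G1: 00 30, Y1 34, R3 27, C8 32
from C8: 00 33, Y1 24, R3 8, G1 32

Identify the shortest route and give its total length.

121 min — (a) is the shortest.

(a): 33 + 8 + 16 + 34 + 30 = 121
(b): 26 + 24 + 32 + 27 + 32 = 141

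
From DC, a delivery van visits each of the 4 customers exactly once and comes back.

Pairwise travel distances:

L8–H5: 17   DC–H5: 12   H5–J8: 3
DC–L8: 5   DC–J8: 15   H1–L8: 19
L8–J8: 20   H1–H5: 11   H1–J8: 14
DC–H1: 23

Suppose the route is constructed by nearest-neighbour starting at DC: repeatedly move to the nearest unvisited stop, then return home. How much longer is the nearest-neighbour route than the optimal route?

The nearest-neighbour route is 9 longer than optimal.

From DC: L8=5, H5=12, J8=15, H1=23 → choose L8 (5).
From L8: H5=17, H1=19, J8=20 → choose H5 (17).
From H5: J8=3, H1=11 → choose J8 (3).
From J8: H1=14 → choose H1 (14).
NN route DC → L8 → H5 → J8 → H1 → DC costs 62.
Optimal: DC → L8 → H1 → H5 → J8 → DC costs 53 (by enumerating all 12 distinct tours).
Excess = 62 − 53 = 9.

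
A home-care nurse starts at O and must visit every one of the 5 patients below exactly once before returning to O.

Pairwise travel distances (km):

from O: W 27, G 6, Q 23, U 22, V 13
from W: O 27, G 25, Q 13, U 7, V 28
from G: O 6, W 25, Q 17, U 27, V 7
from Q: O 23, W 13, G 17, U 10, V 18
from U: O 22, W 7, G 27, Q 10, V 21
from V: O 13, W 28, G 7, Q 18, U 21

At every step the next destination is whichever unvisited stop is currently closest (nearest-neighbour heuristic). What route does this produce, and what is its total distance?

Total distance 75 km via the nearest-neighbour route O → G → V → Q → U → W → O.

O → [G:6 / V:13 / U:22 / Q:23 / W:27] → G (6)
G → [V:7 / Q:17 / W:25 / U:27] → V (7)
V → [Q:18 / U:21 / W:28] → Q (18)
Q → [U:10 / W:13] → U (10)
U → [W:7] → W (7)
Return W→O: 27.
Total = 6 + 7 + 18 + 10 + 7 + 27 = 75.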